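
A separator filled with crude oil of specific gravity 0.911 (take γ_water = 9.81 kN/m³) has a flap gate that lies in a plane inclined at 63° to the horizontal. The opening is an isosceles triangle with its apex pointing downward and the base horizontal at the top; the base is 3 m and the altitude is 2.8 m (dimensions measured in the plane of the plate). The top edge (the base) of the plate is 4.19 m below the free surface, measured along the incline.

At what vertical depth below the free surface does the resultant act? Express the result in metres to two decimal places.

γ = 0.911 × 9.81 = 8.93691 kN/m³.
Let θ = 63° be the plate's angle to the horizontal; measure y along the incline from where the plane meets the free surface. Vertical depth h = y·sinθ with sinθ = 0.891007.
With the apex down, the centroid sits h/3 = 2.8/3 = 0.933333 m below the base (the top edge), so y_c = 4.19 + 0.933333 = 5.12333 m and h_c = 5.12333 × 0.891007 = 4.56492 m.
A = ½ × 3 × 2.8 = 4.2 m².
Resultant F = γ·h_c·A = 8.93691 × 4.56492 × 4.2 = 171.344 kN.
I_c = b·h³/36 = 3 × 2.8³/36 = 1.82933 m⁴.
Centre of pressure: y_p = y_c + I_c/(y_c·A) = 5.12333 + 1.82933/(5.12333 × 4.2) = 5.12333 + 0.085014 = 5.20834 m along the plane.
Vertically, h_p = y_p·sinθ = 5.20834 × 0.891007 = 4.64067 m.

h_p = 4.64 m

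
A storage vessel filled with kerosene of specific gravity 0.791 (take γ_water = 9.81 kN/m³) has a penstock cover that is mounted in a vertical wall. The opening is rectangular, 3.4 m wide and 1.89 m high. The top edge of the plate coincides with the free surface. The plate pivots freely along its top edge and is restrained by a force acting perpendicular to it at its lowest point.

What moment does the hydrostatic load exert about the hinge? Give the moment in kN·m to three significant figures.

M ≈ 59.4 kN·m

γ = 0.791 × 9.81 = 7.75971 kN/m³.
The centroid lies 1.89/2 = 0.945 m below the top edge, so the centroid depth is h_c = 0.945 m.
A = 3.4 × 1.89 = 6.426 m².
Resultant F = γ·h_c·A = 7.75971 × 0.945 × 6.426 = 47.1214 kN.
I_c = b·h³/12 = 3.4 × 1.89³/12 = 1.91286 m⁴.
Centre of pressure: y_p = y_c + I_c/(y_c·A) = 0.945 + 1.91286/(0.945 × 6.426) = 0.945 + 0.315 = 1.26 m along the plane.
The resultant acts 0.945 + 0.315 = 1.26 m (along the plate) below the hinge at the top edge, so the moment about the hinge is M = F × 1.26 = 47.1214 × 1.26 = 59.373 kN·m.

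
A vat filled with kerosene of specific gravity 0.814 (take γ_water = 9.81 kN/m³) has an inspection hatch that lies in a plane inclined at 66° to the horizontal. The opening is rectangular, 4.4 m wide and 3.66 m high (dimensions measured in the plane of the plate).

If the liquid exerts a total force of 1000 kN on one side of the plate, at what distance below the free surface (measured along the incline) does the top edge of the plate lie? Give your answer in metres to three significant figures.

γ = 0.814 × 9.81 = 7.98534 kN/m³.
A = 4.4 × 3.66 = 16.104 m².
From F = γ·h_c·A, the centroid depth is h_c = 1000/(7.98534 × 16.104) = 7.7763 m.
Let θ = 66° be the plate's angle to the horizontal; measure y along the incline from where the plane meets the free surface. Vertical depth h = y·sinθ with sinθ = 0.913545.
Along the incline, y_c = h_c/sinθ = 7.7763/0.913545 = 8.51222 m.
The centroid lies 3.66/2 = 1.83 m below the top edge, so the top edge sits at y_top = 8.51222 − 1.83 = 6.68222 m along the incline.

y_top ≈ 6.68 m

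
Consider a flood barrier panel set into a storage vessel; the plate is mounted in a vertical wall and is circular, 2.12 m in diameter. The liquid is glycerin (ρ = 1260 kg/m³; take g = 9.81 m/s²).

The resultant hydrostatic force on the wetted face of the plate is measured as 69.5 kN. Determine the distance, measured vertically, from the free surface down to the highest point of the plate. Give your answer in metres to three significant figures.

γ = ρg = 1260 × 9.81 / 1000 = 12.3606 kN/m³.
A = π(1.06)² = 3.52989 m².
From F = γ·h_c·A, the centroid depth is h_c = 69.5/(12.3606 × 3.52989) = 1.59288 m.
The centroid is at the centre, 1.06 m below the top of the plate, so the highest point sits at h_top = 1.59288 − 1.06 = 0.53288 m below the surface.

d_top ≈ 0.533 m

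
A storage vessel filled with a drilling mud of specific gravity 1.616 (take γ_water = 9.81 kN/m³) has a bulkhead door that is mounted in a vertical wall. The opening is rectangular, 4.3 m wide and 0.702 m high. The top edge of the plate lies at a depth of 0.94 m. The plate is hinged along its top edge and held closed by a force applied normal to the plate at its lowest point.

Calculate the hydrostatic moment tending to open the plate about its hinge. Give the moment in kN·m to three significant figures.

γ = 1.616 × 9.81 = 15.85296 kN/m³.
The centroid lies 0.702/2 = 0.351 m below the top edge, so the centroid depth is h_c = 0.94 + 0.351 = 1.291 m.
A = 4.3 × 0.702 = 3.0186 m².
Resultant F = γ·h_c·A = 15.85296 × 1.291 × 3.0186 = 61.7792 kN.
I_c = b·h³/12 = 4.3 × 0.702³/12 = 0.123965 m⁴.
Centre of pressure: y_p = y_c + I_c/(y_c·A) = 1.291 + 0.123965/(1.291 × 3.0186) = 1.291 + 0.0318103 = 1.32281 m along the plane.
The resultant acts 0.351 + 0.0318103 = 0.38281 m (along the plate) below the hinge at the top edge, so the moment about the hinge is M = F × 0.38281 = 61.7792 × 0.38281 = 23.6497 kN·m.

M ≈ 23.6 kN·m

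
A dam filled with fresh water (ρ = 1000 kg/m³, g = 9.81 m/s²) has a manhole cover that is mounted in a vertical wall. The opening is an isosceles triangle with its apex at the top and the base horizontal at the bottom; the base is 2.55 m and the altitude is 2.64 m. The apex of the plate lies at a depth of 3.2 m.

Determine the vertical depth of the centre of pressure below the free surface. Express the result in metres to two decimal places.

γ = ρg = 1000 × 9.81 = 9810 N/m³ = 9.81 kN/m³.
With the apex up, the centroid sits 2h/3 = 2 × 2.64/3 = 1.76 m below the apex, so the centroid depth is h_c = 3.2 + 1.76 = 4.96 m.
A = ½ × 2.55 × 2.64 = 3.366 m².
Resultant F = γ·h_c·A = 9.81 × 4.96 × 3.366 = 163.781 kN.
I_c = b·h³/36 = 2.55 × 2.64³/36 = 1.30332 m⁴.
Centre of pressure: y_p = y_c + I_c/(y_c·A) = 4.96 + 1.30332/(4.96 × 3.366) = 4.96 + 0.0780648 = 5.03806 m along the plane.

h_p = 5.04 m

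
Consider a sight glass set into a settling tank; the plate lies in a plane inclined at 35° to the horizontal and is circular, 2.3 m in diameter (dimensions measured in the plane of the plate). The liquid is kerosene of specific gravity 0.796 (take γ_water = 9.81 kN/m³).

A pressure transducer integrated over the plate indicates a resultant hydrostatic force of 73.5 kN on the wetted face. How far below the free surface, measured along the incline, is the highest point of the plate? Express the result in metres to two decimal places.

y_top ≈ 2.80 m

γ = 0.796 × 9.81 = 7.80876 kN/m³.
A = π(1.15)² = 4.15476 m².
From F = γ·h_c·A, the centroid depth is h_c = 73.5/(7.80876 × 4.15476) = 2.26548 m.
Let θ = 35° be the plate's angle to the horizontal; measure y along the incline from where the plane meets the free surface. Vertical depth h = y·sinθ with sinθ = 0.573576.
Along the incline, y_c = h_c/sinθ = 2.26548/0.573576 = 3.94975 m.
The centroid is at the centre, 1.15 m below the top of the plate, so the highest point sits at y_top = 3.94975 − 1.15 = 2.79975 m along the incline.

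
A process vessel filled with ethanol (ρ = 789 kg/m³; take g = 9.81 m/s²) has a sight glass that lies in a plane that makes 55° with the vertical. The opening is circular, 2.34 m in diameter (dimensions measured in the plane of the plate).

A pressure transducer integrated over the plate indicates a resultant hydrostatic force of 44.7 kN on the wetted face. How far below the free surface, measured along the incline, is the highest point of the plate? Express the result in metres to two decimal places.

γ = ρg = 789 × 9.81 / 1000 = 7.74009 kN/m³.
A = π(1.17)² = 4.30053 m².
From F = γ·h_c·A, the centroid depth is h_c = 44.7/(7.74009 × 4.30053) = 1.34289 m.
The plate makes 55° with the vertical, i.e. θ = 90° − 55° = 35° to the horizontal. Measuring y along the incline from the free-surface line, vertical depth h = y·sinθ with sinθ = 0.573576.
Along the incline, y_c = h_c/sinθ = 1.34289/0.573576 = 2.34126 m.
The centroid is at the centre, 1.17 m below the top of the plate, so the highest point sits at y_top = 2.34126 − 1.17 = 1.17126 m along the incline.

y_top ≈ 1.17 m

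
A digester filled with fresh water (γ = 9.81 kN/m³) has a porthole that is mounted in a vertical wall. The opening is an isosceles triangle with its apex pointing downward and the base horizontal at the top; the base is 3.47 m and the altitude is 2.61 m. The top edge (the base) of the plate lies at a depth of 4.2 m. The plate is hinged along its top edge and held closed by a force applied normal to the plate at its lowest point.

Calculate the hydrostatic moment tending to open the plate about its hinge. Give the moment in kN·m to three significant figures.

γ = 9.81 kN/m³.
With the apex down, the centroid sits h/3 = 2.61/3 = 0.87 m below the base (the top edge), so the centroid depth is h_c = 4.2 + 0.87 = 5.07 m.
A = ½ × 3.47 × 2.61 = 4.52835 m².
Resultant F = γ·h_c·A = 9.81 × 5.07 × 4.52835 = 225.225 kN.
I_c = b·h³/36 = 3.47 × 2.61³/36 = 1.71375 m⁴.
Centre of pressure: y_p = y_c + I_c/(y_c·A) = 5.07 + 1.71375/(5.07 × 4.52835) = 5.07 + 0.0746448 = 5.14464 m along the plane.
The resultant acts 0.87 + 0.0746448 = 0.944645 m (along the plate) below the hinge at the top edge, so the moment about the hinge is M = F × 0.944645 = 225.225 × 0.944645 = 212.758 kN·m.

M ≈ 213 kN·m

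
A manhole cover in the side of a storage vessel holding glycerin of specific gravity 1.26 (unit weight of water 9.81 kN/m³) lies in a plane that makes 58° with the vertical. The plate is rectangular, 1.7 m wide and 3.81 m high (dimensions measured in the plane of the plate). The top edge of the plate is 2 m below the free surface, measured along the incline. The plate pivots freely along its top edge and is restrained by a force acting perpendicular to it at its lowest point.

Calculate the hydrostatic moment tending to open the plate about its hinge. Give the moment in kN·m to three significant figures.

γ = 1.26 × 9.81 = 12.3606 kN/m³.
The plate makes 58° with the vertical, i.e. θ = 90° − 58° = 32° to the horizontal. Measuring y along the incline from the free-surface line, vertical depth h = y·sinθ with sinθ = 0.529919.
The centroid lies 3.81/2 = 1.905 m below the top edge, so y_c = 2 + 1.905 = 3.905 m and h_c = 3.905 × 0.529919 = 2.06933 m.
A = 1.7 × 3.81 = 6.477 m².
Resultant F = γ·h_c·A = 12.3606 × 2.06933 × 6.477 = 165.67 kN.
I_c = b·h³/12 = 1.7 × 3.81³/12 = 7.83506 m⁴.
Centre of pressure: y_p = y_c + I_c/(y_c·A) = 3.905 + 7.83506/(3.905 × 6.477) = 3.905 + 0.309776 = 4.21478 m along the plane.
The resultant acts 1.905 + 0.309776 = 2.21478 m (along the plate) below the hinge at the top edge, so the moment about the hinge is M = F × 2.21478 = 165.67 × 2.21478 = 366.923 kN·m.

M ≈ 367 kN·m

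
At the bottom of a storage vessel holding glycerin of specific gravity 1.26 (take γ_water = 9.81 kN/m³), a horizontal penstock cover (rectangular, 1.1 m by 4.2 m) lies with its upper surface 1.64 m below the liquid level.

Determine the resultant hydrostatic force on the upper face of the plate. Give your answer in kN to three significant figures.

F ≈ 93.7 kN

γ = 1.26 × 9.81 = 12.3606 kN/m³.
The plate is horizontal, so pressure is uniform at p = γ·h = 12.3606 × 1.64 = 20.2714 kN/m².
A = 1.1 × 4.2 = 4.62 m².
F = p·A = 20.2714 × 4.62 = 93.6539 kN.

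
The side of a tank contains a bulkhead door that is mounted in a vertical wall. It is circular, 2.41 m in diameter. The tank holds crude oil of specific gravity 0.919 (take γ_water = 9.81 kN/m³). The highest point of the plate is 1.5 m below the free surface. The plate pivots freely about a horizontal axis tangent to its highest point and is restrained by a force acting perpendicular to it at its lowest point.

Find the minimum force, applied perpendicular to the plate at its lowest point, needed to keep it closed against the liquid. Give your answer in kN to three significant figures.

P ≈ 61.8 kN

γ = 0.919 × 9.81 = 9.01539 kN/m³.
The centroid is at the centre, 1.205 m below the top of the plate, so the centroid depth is h_c = 1.5 + 1.205 = 2.705 m.
A = π(1.205)² = 4.56167 m².
Resultant F = γ·h_c·A = 9.01539 × 2.705 × 4.56167 = 111.244 kN.
I_c = πr⁴/4 = π × 1.205⁴/4 = 1.65592 m⁴.
Centre of pressure: y_p = y_c + I_c/(y_c·A) = 2.705 + 1.65592/(2.705 × 4.56167) = 2.705 + 0.134199 = 2.8392 m along the plane.
The resultant acts 1.205 + 0.134199 = 1.3392 m (along the plate) below the hinge at the top edge, so the moment about the hinge is M = F × 1.3392 = 111.244 × 1.3392 = 148.978 kN·m.
A normal force at the bottom, 2.41 m from the hinge, must supply this moment: P = 148.978/2.41 = 61.8166 kN.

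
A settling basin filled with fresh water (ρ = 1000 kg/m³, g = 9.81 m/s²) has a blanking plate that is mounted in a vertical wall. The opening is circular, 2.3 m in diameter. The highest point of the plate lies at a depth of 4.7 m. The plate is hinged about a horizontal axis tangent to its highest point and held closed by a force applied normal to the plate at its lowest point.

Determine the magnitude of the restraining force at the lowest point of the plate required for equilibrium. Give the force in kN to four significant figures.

γ = ρg = 1000 × 9.81 = 9810 N/m³ = 9.81 kN/m³.
The centroid is at the centre, 1.15 m below the top of the plate, so the centroid depth is h_c = 4.7 + 1.15 = 5.85 m.
A = π(1.15)² = 4.15476 m².
Resultant F = γ·h_c·A = 9.81 × 5.85 × 4.15476 = 238.435 kN.
I_c = πr⁴/4 = π × 1.15⁴/4 = 1.37367 m⁴.
Centre of pressure: y_p = y_c + I_c/(y_c·A) = 5.85 + 1.37367/(5.85 × 4.15476) = 5.85 + 0.0565172 = 5.90652 m along the plane.
The resultant acts 1.15 + 0.0565172 = 1.20652 m (along the plate) below the hinge at the top edge, so the moment about the hinge is M = F × 1.20652 = 238.435 × 1.20652 = 287.677 kN·m.
A normal force at the bottom, 2.3 m from the hinge, must supply this moment: P = 287.677/2.3 = 125.077 kN.

P ≈ 125.1 kN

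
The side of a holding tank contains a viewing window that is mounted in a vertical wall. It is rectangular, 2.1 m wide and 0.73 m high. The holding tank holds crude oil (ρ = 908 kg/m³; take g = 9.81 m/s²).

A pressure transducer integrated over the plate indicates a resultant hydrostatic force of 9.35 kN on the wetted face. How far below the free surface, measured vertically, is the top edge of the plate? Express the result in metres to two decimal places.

γ = ρg = 908 × 9.81 / 1000 = 8.90748 kN/m³.
A = 2.1 × 0.73 = 1.533 m².
From F = γ·h_c·A, the centroid depth is h_c = 9.35/(8.90748 × 1.533) = 0.684723 m.
The centroid lies 0.73/2 = 0.365 m below the top edge, so the top edge sits at h_top = 0.684723 − 0.365 = 0.319723 m below the surface.

d_top ≈ 0.32 m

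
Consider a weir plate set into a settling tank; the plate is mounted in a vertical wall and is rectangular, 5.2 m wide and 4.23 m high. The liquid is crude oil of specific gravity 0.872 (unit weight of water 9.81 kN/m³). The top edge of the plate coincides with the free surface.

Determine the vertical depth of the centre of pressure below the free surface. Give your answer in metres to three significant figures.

γ = 0.872 × 9.81 = 8.55432 kN/m³.
The centroid lies 4.23/2 = 2.115 m below the top edge, so the centroid depth is h_c = 2.115 m.
A = 5.2 × 4.23 = 21.996 m².
Resultant F = γ·h_c·A = 8.55432 × 2.115 × 21.996 = 397.96 kN.
I_c = b·h³/12 = 5.2 × 4.23³/12 = 32.7977 m⁴.
Centre of pressure: y_p = y_c + I_c/(y_c·A) = 2.115 + 32.7977/(2.115 × 21.996) = 2.115 + 0.705 = 2.82 m along the plane.

h_p = 2.82 m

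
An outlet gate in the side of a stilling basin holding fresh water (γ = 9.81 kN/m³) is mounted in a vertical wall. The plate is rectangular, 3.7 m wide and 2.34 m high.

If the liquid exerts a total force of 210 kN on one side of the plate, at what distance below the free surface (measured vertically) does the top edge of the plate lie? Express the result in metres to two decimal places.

γ = 9.81 kN/m³.
A = 3.7 × 2.34 = 8.658 m².
From F = γ·h_c·A, the centroid depth is h_c = 210/(9.81 × 8.658) = 2.47248 m.
The centroid lies 2.34/2 = 1.17 m below the top edge, so the top edge sits at h_top = 2.47248 − 1.17 = 1.30248 m below the surface.

d_top ≈ 1.30 m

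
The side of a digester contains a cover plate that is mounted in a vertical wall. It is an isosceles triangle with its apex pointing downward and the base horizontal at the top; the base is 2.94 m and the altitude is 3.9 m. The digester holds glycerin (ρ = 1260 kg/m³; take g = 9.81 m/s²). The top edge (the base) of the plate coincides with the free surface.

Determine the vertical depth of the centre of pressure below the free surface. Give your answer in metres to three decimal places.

h_p = 1.950 m

γ = ρg = 1260 × 9.81 / 1000 = 12.3606 kN/m³.
With the apex down, the centroid sits h/3 = 3.9/3 = 1.3 m below the base (the top edge), so the centroid depth is h_c = 1.3 m.
A = ½ × 2.94 × 3.9 = 5.733 m².
Resultant F = γ·h_c·A = 12.3606 × 1.3 × 5.733 = 92.1223 kN.
I_c = b·h³/36 = 2.94 × 3.9³/36 = 4.84438 m⁴.
Centre of pressure: y_p = y_c + I_c/(y_c·A) = 1.3 + 4.84438/(1.3 × 5.733) = 1.3 + 0.649999 = 1.95 m along the plane.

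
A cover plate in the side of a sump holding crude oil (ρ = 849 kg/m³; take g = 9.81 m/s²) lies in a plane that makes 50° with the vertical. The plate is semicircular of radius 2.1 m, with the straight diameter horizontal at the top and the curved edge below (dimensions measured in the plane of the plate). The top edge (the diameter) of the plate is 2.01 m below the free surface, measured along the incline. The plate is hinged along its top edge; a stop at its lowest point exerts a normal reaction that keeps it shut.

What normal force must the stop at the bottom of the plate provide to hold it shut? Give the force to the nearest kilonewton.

P ≈ 51 kN

γ = ρg = 849 × 9.81 / 1000 = 8.32869 kN/m³.
The plate makes 50° with the vertical, i.e. θ = 90° − 50° = 40° to the horizontal. Measuring y along the incline from the free-surface line, vertical depth h = y·sinθ with sinθ = 0.642788.
The centroid of a semicircle lies 4r/(3π) = 0.891268 m from the diameter, here below the top edge, so y_c = 2.01 + 0.891268 = 2.90127 m and h_c = 2.90127 × 0.642788 = 1.8649 m.
A = πr²/2 = π × 2.1²/2 = 6.92721 m².
Resultant F = γ·h_c·A = 8.32869 × 1.8649 × 6.92721 = 107.595 kN.
I_c = (π/8 − 8/(9π))·r⁴ = 0.109757 × 2.1⁴ = 2.13457 m⁴.
Centre of pressure: y_p = y_c + I_c/(y_c·A) = 2.90127 + 2.13457/(2.90127 × 6.92721) = 2.90127 + 0.10621 = 3.00748 m along the plane.
The resultant acts 0.891268 + 0.10621 = 0.997478 m (along the plate) below the hinge at the top edge, so the moment about the hinge is M = F × 0.997478 = 107.595 × 0.997478 = 107.324 kN·m.
A normal force at the bottom, 2.1 m from the hinge, must supply this moment: P = 107.324/2.1 = 51.1067 kN.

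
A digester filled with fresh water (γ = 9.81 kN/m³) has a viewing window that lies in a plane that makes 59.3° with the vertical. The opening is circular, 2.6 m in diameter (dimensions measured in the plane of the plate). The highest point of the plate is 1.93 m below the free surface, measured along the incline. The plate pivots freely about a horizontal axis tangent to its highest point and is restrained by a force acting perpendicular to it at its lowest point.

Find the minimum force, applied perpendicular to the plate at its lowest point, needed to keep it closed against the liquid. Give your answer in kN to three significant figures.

P ≈ 47.3 kN

γ = 9.81 kN/m³.
The plate makes 59.3° with the vertical, i.e. θ = 90° − 59.3° = 30.7° to the horizontal. Measuring y along the incline from the free-surface line, vertical depth h = y·sinθ with sinθ = 0.510543.
The centroid is at the centre, 1.3 m below the top of the plate, so y_c = 1.93 + 1.3 = 3.23 m and h_c = 3.23 × 0.510543 = 1.64905 m.
A = π(1.3)² = 5.30929 m².
Resultant F = γ·h_c·A = 9.81 × 1.64905 × 5.30929 = 85.8893 kN.
I_c = πr⁴/4 = π × 1.3⁴/4 = 2.24318 m⁴.
Centre of pressure: y_p = y_c + I_c/(y_c·A) = 3.23 + 2.24318/(3.23 × 5.30929) = 3.23 + 0.130805 = 3.36081 m along the plane.
The resultant acts 1.3 + 0.130805 = 1.43081 m (along the plate) below the hinge at the top edge, so the moment about the hinge is M = F × 1.43081 = 85.8893 × 1.43081 = 122.891 kN·m.
A normal force at the bottom, 2.6 m from the hinge, must supply this moment: P = 122.891/2.6 = 47.2658 kN.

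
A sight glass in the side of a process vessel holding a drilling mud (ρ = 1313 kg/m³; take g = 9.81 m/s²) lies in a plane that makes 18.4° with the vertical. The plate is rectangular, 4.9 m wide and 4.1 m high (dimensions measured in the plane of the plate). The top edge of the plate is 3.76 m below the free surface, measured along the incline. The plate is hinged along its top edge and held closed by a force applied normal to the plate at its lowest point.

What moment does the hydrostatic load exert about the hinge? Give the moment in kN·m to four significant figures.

M ≈ 3268 kN·m

γ = ρg = 1313 × 9.81 / 1000 = 12.88053 kN/m³.
The plate makes 18.4° with the vertical, i.e. θ = 90° − 18.4° = 71.6° to the horizontal. Measuring y along the incline from the free-surface line, vertical depth h = y·sinθ with sinθ = 0.948876.
The centroid lies 4.1/2 = 2.05 m below the top edge, so y_c = 3.76 + 2.05 = 5.81 m and h_c = 5.81 × 0.948876 = 5.51297 m.
A = 4.9 × 4.1 = 20.09 m².
Resultant F = γ·h_c·A = 12.88053 × 5.51297 × 20.09 = 1426.59 kN.
I_c = b·h³/12 = 4.9 × 4.1³/12 = 28.1427 m⁴.
Centre of pressure: y_p = y_c + I_c/(y_c·A) = 5.81 + 28.1427/(5.81 × 20.09) = 5.81 + 0.241107 = 6.05111 m along the plane.
The resultant acts 2.05 + 0.241107 = 2.29111 m (along the plate) below the hinge at the top edge, so the moment about the hinge is M = F × 2.29111 = 1426.59 × 2.29111 = 3268.47 kN·m.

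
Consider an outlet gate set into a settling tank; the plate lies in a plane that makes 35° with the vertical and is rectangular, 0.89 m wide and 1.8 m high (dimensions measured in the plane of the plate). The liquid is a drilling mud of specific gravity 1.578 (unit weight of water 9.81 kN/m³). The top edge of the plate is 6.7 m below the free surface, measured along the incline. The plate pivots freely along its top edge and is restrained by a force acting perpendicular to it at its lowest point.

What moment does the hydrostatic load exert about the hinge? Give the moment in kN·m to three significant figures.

γ = 1.578 × 9.81 = 15.48018 kN/m³.
The plate makes 35° with the vertical, i.e. θ = 90° − 35° = 55° to the horizontal. Measuring y along the incline from the free-surface line, vertical depth h = y·sinθ with sinθ = 0.819152.
The centroid lies 1.8/2 = 0.9 m below the top edge, so y_c = 6.7 + 0.9 = 7.6 m and h_c = 7.6 × 0.819152 = 6.22556 m.
A = 0.89 × 1.8 = 1.602 m².
Resultant F = γ·h_c·A = 15.48018 × 6.22556 × 1.602 = 154.389 kN.
I_c = b·h³/12 = 0.89 × 1.8³/12 = 0.43254 m⁴.
Centre of pressure: y_p = y_c + I_c/(y_c·A) = 7.6 + 0.43254/(7.6 × 1.602) = 7.6 + 0.0355263 = 7.63553 m along the plane.
The resultant acts 0.9 + 0.0355263 = 0.935526 m (along the plate) below the hinge at the top edge, so the moment about the hinge is M = F × 0.935526 = 154.389 × 0.935526 = 144.435 kN·m.

M ≈ 144 kN·m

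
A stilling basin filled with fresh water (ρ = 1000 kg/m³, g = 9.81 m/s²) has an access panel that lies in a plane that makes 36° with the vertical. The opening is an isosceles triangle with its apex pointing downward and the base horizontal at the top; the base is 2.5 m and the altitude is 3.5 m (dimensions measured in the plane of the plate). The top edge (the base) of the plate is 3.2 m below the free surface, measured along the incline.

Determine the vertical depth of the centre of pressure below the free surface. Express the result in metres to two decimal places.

γ = ρg = 1000 × 9.81 = 9810 N/m³ = 9.81 kN/m³.
The plate makes 36° with the vertical, i.e. θ = 90° − 36° = 54° to the horizontal. Measuring y along the incline from the free-surface line, vertical depth h = y·sinθ with sinθ = 0.809017.
With the apex down, the centroid sits h/3 = 3.5/3 = 1.16667 m below the base (the top edge), so y_c = 3.2 + 1.16667 = 4.36667 m and h_c = 4.36667 × 0.809017 = 3.53271 m.
A = ½ × 2.5 × 3.5 = 4.375 m².
Resultant F = γ·h_c·A = 9.81 × 3.53271 × 4.375 = 151.619 kN.
I_c = b·h³/36 = 2.5 × 3.5³/36 = 2.97743 m⁴.
Centre of pressure: y_p = y_c + I_c/(y_c·A) = 4.36667 + 2.97743/(4.36667 × 4.375) = 4.36667 + 0.155852 = 4.52252 m along the plane.
Vertically, h_p = y_p·sinθ = 4.52252 × 0.809017 = 3.6588 m.

h_p = 3.66 m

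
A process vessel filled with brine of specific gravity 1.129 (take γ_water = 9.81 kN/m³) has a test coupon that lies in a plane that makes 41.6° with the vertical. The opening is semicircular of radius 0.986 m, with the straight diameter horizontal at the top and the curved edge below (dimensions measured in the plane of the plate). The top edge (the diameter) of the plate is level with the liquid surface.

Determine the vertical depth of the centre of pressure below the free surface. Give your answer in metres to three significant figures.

γ = 1.129 × 9.81 = 11.07549 kN/m³.
The plate makes 41.6° with the vertical, i.e. θ = 90° − 41.6° = 48.4° to the horizontal. Measuring y along the incline from the free-surface line, vertical depth h = y·sinθ with sinθ = 0.747798.
The centroid of a semicircle lies 4r/(3π) = 0.418471 m from the diameter, here below the top edge, so y_c = 0.418471 m and h_c = 0.418471 × 0.747798 = 0.312932 m.
A = πr²/2 = π × 0.986²/2 = 1.52712 m².
Resultant F = γ·h_c·A = 11.07549 × 0.312932 × 1.52712 = 5.29281 kN.
I_c = (π/8 − 8/(9π))·r⁴ = 0.109757 × 0.986⁴ = 0.103738 m⁴.
Centre of pressure: y_p = y_c + I_c/(y_c·A) = 0.418471 + 0.103738/(0.418471 × 1.52712) = 0.418471 + 0.16233 = 0.580801 m along the plane.
Vertically, h_p = y_p·sinθ = 0.580801 × 0.747798 = 0.434322 m.

h_p = 0.434 m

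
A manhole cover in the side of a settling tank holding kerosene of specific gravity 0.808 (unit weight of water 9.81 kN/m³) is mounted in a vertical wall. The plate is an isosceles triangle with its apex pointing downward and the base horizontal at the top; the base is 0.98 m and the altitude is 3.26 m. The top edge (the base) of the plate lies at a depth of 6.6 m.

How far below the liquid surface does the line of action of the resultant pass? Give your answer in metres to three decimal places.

γ = 0.808 × 9.81 = 7.92648 kN/m³.
With the apex down, the centroid sits h/3 = 3.26/3 = 1.08667 m below the base (the top edge), so the centroid depth is h_c = 6.6 + 1.08667 = 7.68667 m.
A = ½ × 0.98 × 3.26 = 1.5974 m².
Resultant F = γ·h_c·A = 7.92648 × 7.68667 × 1.5974 = 97.3268 kN.
I_c = b·h³/36 = 0.98 × 3.26³/36 = 0.94314 m⁴.
Centre of pressure: y_p = y_c + I_c/(y_c·A) = 7.68667 + 0.94314/(7.68667 × 1.5974) = 7.68667 + 0.0768111 = 7.76348 m along the plane.

h_p = 7.763 m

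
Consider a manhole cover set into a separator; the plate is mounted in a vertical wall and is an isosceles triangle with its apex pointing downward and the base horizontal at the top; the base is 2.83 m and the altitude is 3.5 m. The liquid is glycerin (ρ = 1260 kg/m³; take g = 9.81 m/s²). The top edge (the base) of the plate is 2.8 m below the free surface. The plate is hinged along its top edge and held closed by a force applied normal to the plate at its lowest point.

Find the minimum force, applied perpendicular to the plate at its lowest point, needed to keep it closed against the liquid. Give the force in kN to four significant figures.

γ = ρg = 1260 × 9.81 / 1000 = 12.3606 kN/m³.
With the apex down, the centroid sits h/3 = 3.5/3 = 1.16667 m below the base (the top edge), so the centroid depth is h_c = 2.8 + 1.16667 = 3.96667 m.
A = ½ × 2.83 × 3.5 = 4.9525 m².
Resultant F = γ·h_c·A = 12.3606 × 3.96667 × 4.9525 = 242.823 kN.
I_c = b·h³/36 = 2.83 × 3.5³/36 = 3.37045 m⁴.
Centre of pressure: y_p = y_c + I_c/(y_c·A) = 3.96667 + 3.37045/(3.96667 × 4.9525) = 3.96667 + 0.171568 = 4.13824 m along the plane.
The resultant acts 1.16667 + 0.171568 = 1.33824 m (along the plate) below the hinge at the top edge, so the moment about the hinge is M = F × 1.33824 = 242.823 × 1.33824 = 324.955 kN·m.
A normal force at the bottom, 3.5 m from the hinge, must supply this moment: P = 324.955/3.5 = 92.8443 kN.

P ≈ 92.84 kN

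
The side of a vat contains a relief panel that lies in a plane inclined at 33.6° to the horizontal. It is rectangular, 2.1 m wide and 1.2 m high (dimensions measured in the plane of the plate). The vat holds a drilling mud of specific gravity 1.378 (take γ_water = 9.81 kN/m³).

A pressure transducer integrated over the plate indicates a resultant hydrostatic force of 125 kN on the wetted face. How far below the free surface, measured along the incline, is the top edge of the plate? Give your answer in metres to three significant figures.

γ = 1.378 × 9.81 = 13.51818 kN/m³.
A = 2.1 × 1.2 = 2.52 m².
From F = γ·h_c·A, the centroid depth is h_c = 125/(13.51818 × 2.52) = 3.66937 m.
Let θ = 33.6° be the plate's angle to the horizontal; measure y along the incline from where the plane meets the free surface. Vertical depth h = y·sinθ with sinθ = 0.553392.
Along the incline, y_c = h_c/sinθ = 3.66937/0.553392 = 6.63069 m.
The centroid lies 1.2/2 = 0.6 m below the top edge, so the top edge sits at y_top = 6.63069 − 0.6 = 6.03069 m along the incline.

y_top ≈ 6.03 m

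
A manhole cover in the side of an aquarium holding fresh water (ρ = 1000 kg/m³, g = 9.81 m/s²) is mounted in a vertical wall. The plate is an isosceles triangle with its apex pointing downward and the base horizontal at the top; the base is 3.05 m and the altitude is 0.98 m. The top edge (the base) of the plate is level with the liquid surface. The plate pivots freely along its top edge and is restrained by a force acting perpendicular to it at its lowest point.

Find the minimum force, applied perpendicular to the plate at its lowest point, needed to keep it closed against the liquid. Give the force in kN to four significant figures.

γ = ρg = 1000 × 9.81 = 9810 N/m³ = 9.81 kN/m³.
With the apex down, the centroid sits h/3 = 0.98/3 = 0.326667 m below the base (the top edge), so the centroid depth is h_c = 0.326667 m.
A = ½ × 3.05 × 0.98 = 1.4945 m².
Resultant F = γ·h_c·A = 9.81 × 0.326667 × 1.4945 = 4.78928 kN.
I_c = b·h³/36 = 3.05 × 0.98³/36 = 0.0797399 m⁴.
Centre of pressure: y_p = y_c + I_c/(y_c·A) = 0.326667 + 0.0797399/(0.326667 × 1.4945) = 0.326667 + 0.163333 = 0.49 m along the plane.
The resultant acts 0.326667 + 0.163333 = 0.49 m (along the plate) below the hinge at the top edge, so the moment about the hinge is M = F × 0.49 = 4.78928 × 0.49 = 2.34675 kN·m.
A normal force at the bottom, 0.98 m from the hinge, must supply this moment: P = 2.34675/0.98 = 2.39464 kN.

P ≈ 2.395 kN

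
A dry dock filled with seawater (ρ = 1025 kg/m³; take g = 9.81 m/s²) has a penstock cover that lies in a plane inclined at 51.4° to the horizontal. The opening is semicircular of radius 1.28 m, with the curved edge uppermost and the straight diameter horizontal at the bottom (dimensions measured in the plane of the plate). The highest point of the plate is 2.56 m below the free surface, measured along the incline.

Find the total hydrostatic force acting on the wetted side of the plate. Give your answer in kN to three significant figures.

F ≈ 66.7 kN

γ = ρg = 1025 × 9.81 / 1000 = 10.05525 kN/m³.
Let θ = 51.4° be the plate's angle to the horizontal; measure y along the incline from where the plane meets the free surface. Vertical depth h = y·sinθ with sinθ = 0.781520.
The centroid lies 4r/(3π) = 0.543249 m above the diameter, so r − 4r/(3π) = 1.28 − 0.543249 = 0.736751 m below the topmost point, so y_c = 2.56 + 0.736751 = 3.29675 m and h_c = 3.29675 × 0.781520 = 2.57648 m.
A = πr²/2 = π × 1.28²/2 = 2.57359 m².
Resultant F = γ·h_c·A = 10.05525 × 2.57648 × 2.57359 = 66.6744 kN.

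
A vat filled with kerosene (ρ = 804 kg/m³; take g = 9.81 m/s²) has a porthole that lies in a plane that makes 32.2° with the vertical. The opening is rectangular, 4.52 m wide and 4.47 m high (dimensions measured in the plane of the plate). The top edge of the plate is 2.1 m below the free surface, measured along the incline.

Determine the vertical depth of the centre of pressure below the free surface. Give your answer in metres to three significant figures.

γ = ρg = 804 × 9.81 / 1000 = 7.88724 kN/m³.
The plate makes 32.2° with the vertical, i.e. θ = 90° − 32.2° = 57.8° to the horizontal. Measuring y along the incline from the free-surface line, vertical depth h = y·sinθ with sinθ = 0.846193.
The centroid lies 4.47/2 = 2.235 m below the top edge, so y_c = 2.1 + 2.235 = 4.335 m and h_c = 4.335 × 0.846193 = 3.66825 m.
A = 4.52 × 4.47 = 20.2044 m².
Resultant F = γ·h_c·A = 7.88724 × 3.66825 × 20.2044 = 584.561 kN.
I_c = b·h³/12 = 4.52 × 4.47³/12 = 33.6418 m⁴.
Centre of pressure: y_p = y_c + I_c/(y_c·A) = 4.335 + 33.6418/(4.335 × 20.2044) = 4.335 + 0.3841 = 4.7191 m along the plane.
Vertically, h_p = y_p·sinθ = 4.7191 × 0.846193 = 3.99327 m.

h_p = 3.99 m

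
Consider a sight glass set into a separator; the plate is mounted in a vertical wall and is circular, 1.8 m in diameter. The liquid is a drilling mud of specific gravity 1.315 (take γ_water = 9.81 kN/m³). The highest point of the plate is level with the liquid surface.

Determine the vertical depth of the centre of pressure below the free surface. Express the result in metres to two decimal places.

h_p = 1.13 m

γ = 1.315 × 9.81 = 12.90015 kN/m³.
The centroid is at the centre, 0.9 m below the top of the plate, so the centroid depth is h_c = 0.9 m.
A = π(0.9)² = 2.54469 m².
Resultant F = γ·h_c·A = 12.90015 × 0.9 × 2.54469 = 29.5442 kN.
I_c = πr⁴/4 = π × 0.9⁴/4 = 0.5153 m⁴.
Centre of pressure: y_p = y_c + I_c/(y_c·A) = 0.9 + 0.5153/(0.9 × 2.54469) = 0.9 + 0.225 = 1.125 m along the plane.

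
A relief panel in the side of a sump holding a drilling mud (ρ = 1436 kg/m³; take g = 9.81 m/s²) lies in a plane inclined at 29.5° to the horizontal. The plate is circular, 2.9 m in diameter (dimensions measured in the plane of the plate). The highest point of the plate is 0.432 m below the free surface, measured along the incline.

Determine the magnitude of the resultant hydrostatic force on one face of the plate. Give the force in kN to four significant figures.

F ≈ 86.23 kN

γ = ρg = 1436 × 9.81 / 1000 = 14.08716 kN/m³.
Let θ = 29.5° be the plate's angle to the horizontal; measure y along the incline from where the plane meets the free surface. Vertical depth h = y·sinθ with sinθ = 0.492424.
The centroid is at the centre, 1.45 m below the top of the plate, so y_c = 0.432 + 1.45 = 1.882 m and h_c = 1.882 × 0.492424 = 0.926742 m.
A = π(1.45)² = 6.6052 m².
Resultant F = γ·h_c·A = 14.08716 × 0.926742 × 6.6052 = 86.232 kN.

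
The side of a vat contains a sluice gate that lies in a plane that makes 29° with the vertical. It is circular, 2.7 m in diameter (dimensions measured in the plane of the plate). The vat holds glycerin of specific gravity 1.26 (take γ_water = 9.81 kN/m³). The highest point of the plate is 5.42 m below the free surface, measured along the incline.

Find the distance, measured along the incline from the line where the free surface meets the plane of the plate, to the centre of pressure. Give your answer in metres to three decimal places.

γ = 1.26 × 9.81 = 12.3606 kN/m³.
The plate makes 29° with the vertical, i.e. θ = 90° − 29° = 61° to the horizontal. Measuring y along the incline from the free-surface line, vertical depth h = y·sinθ with sinθ = 0.874620.
The centroid is at the centre, 1.35 m below the top of the plate, so y_c = 5.42 + 1.35 = 6.77 m and h_c = 6.77 × 0.874620 = 5.92118 m.
A = π(1.35)² = 5.72555 m².
Resultant F = γ·h_c·A = 12.3606 × 5.92118 × 5.72555 = 419.049 kN.
I_c = πr⁴/4 = π × 1.35⁴/4 = 2.6087 m⁴.
Centre of pressure: y_p = y_c + I_c/(y_c·A) = 6.77 + 2.6087/(6.77 × 5.72555) = 6.77 + 0.0673005 = 6.8373 m along the plane.

y_p = 6.837 m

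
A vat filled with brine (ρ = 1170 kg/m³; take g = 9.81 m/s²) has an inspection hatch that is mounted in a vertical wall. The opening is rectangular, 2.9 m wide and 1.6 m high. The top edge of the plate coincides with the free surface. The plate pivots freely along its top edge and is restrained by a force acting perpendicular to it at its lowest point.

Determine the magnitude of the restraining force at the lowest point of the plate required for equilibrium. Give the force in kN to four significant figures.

γ = ρg = 1170 × 9.81 / 1000 = 11.4777 kN/m³.
The centroid lies 1.6/2 = 0.8 m below the top edge, so the centroid depth is h_c = 0.8 m.
A = 2.9 × 1.6 = 4.64 m².
Resultant F = γ·h_c·A = 11.4777 × 0.8 × 4.64 = 42.6052 kN.
I_c = b·h³/12 = 2.9 × 1.6³/12 = 0.989867 m⁴.
Centre of pressure: y_p = y_c + I_c/(y_c·A) = 0.8 + 0.989867/(0.8 × 4.64) = 0.8 + 0.266667 = 1.06667 m along the plane.
The resultant acts 0.8 + 0.266667 = 1.06667 m (along the plate) below the hinge at the top edge, so the moment about the hinge is M = F × 1.06667 = 42.6052 × 1.06667 = 45.4457 kN·m.
A normal force at the bottom, 1.6 m from the hinge, must supply this moment: P = 45.4457/1.6 = 28.4036 kN.

P ≈ 28.40 kN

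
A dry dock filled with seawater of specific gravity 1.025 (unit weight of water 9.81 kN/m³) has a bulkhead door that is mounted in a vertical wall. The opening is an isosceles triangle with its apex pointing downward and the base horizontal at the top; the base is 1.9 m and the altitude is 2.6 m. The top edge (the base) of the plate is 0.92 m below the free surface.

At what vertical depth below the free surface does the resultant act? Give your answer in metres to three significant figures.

γ = 1.025 × 9.81 = 10.05525 kN/m³.
With the apex down, the centroid sits h/3 = 2.6/3 = 0.866667 m below the base (the top edge), so the centroid depth is h_c = 0.92 + 0.866667 = 1.78667 m.
A = ½ × 1.9 × 2.6 = 2.47 m².
Resultant F = γ·h_c·A = 10.05525 × 1.78667 × 2.47 = 44.3746 kN.
I_c = b·h³/36 = 1.9 × 2.6³/36 = 0.927622 m⁴.
Centre of pressure: y_p = y_c + I_c/(y_c·A) = 1.78667 + 0.927622/(1.78667 × 2.47) = 1.78667 + 0.210199 = 1.99687 m along the plane.

h_p = 2.00 m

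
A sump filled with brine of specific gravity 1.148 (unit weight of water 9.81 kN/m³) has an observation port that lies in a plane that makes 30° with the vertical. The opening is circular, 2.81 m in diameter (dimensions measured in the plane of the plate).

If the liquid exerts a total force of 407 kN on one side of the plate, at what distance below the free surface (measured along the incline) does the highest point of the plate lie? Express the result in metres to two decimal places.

γ = 1.148 × 9.81 = 11.26188 kN/m³.
A = π(1.405)² = 6.20158 m².
From F = γ·h_c·A, the centroid depth is h_c = 407/(11.26188 × 6.20158) = 5.82748 m.
The plate makes 30° with the vertical, i.e. θ = 90° − 30° = 60° to the horizontal. Measuring y along the incline from the free-surface line, vertical depth h = y·sinθ with sinθ = 0.866025.
Along the incline, y_c = h_c/sinθ = 5.82748/0.866025 = 6.729 m.
The centroid is at the centre, 1.405 m below the top of the plate, so the highest point sits at y_top = 6.729 − 1.405 = 5.324 m along the incline.

y_top ≈ 5.32 m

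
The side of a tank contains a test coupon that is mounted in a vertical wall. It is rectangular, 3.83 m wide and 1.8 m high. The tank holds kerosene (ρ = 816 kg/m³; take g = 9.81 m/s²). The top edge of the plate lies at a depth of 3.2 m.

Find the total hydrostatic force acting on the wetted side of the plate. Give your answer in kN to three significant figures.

γ = ρg = 816 × 9.81 / 1000 = 8.00496 kN/m³.
The centroid lies 1.8/2 = 0.9 m below the top edge, so the centroid depth is h_c = 3.2 + 0.9 = 4.1 m.
A = 3.83 × 1.8 = 6.894 m².
Resultant F = γ·h_c·A = 8.00496 × 4.1 × 6.894 = 226.263 kN.

F ≈ 226 kN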